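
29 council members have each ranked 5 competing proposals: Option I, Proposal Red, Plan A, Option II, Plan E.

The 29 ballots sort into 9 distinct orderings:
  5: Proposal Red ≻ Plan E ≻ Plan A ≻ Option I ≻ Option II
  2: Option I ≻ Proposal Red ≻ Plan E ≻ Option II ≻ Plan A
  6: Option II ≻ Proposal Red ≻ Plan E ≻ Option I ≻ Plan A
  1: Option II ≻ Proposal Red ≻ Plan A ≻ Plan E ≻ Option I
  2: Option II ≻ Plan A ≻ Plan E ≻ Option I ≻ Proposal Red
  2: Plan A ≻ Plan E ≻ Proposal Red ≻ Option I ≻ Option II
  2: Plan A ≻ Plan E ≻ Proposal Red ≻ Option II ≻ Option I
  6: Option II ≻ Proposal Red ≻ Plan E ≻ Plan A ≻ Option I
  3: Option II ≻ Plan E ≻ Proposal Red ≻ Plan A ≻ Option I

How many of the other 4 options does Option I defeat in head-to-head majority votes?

0

Option I against each rival (29 council members):
Option I vs Proposal Red: 2+2 = 4 for Option I, 25 for Proposal Red — Proposal Red by 25–4.
Option I vs Plan A: Plan A wins 21–8.
Option I vs Option II: 5+2+2 = 9 for Option I, 20 for Option II — Option II by 20–9.
Option I vs Plan E: Option I is ranked higher on 2 ballots, Plan E on 27. Plan E wins 27–2.
Option I beats no one; loses to Proposal Red, Plan A, Option II, Plan E — 0 pairwise wins.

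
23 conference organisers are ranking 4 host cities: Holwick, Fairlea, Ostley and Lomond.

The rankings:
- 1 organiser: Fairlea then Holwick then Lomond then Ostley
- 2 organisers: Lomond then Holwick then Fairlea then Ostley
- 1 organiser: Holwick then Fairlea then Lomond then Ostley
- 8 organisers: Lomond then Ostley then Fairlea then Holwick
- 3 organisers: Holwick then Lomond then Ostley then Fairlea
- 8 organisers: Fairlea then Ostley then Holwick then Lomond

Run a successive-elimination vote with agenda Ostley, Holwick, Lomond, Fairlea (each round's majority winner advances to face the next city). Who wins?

Lomond

Round 1: Ostley vs Holwick — 16–7, Ostley advances.
Round 2: Ostley vs Lomond — 8–15, Lomond advances.
Round 3: Lomond vs Fairlea — 13–10, Lomond advances.
Lomond survives the agenda.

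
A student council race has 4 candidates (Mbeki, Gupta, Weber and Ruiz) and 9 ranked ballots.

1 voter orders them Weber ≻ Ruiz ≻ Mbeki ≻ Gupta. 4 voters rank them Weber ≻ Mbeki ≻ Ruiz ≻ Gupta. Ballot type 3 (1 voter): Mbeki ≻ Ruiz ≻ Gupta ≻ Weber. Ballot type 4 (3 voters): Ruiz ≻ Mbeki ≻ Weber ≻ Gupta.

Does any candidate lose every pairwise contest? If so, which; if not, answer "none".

Gupta

Pairwise majorities:
Mbeki vs Gupta: 9 to 0, Mbeki.
Mbeki vs Weber: Weber, 5–4.
Mbeki–Ruiz: Mbeki 5–4.
Gupta vs Weber: Weber, 8–1.
Gupta vs Ruiz: 0 for Gupta, 9 for Ruiz — Ruiz by 9–0.
Weber vs Ruiz: Weber preferred on 1+4 = 5 ballots; Weber wins 5–4.
Only Gupta has no wins; Gupta is the Condorcet loser.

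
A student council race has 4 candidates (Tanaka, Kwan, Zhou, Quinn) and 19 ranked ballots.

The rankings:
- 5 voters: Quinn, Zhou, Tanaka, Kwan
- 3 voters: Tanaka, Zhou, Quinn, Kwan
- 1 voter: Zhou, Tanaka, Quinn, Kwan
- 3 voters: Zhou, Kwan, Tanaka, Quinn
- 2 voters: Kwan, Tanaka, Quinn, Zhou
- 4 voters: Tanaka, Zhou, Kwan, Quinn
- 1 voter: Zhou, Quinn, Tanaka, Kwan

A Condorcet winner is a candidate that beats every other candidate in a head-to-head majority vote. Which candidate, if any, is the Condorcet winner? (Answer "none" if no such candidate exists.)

Zhou

Pairwise majorities:
Tanaka vs Kwan: Tanaka wins 14–5.
Tanaka vs Zhou: Zhou wins 10–9.
Tanaka–Quinn: Tanaka 13–6.
Kwan–Zhou: Zhou 17–2.
Kwan vs Quinn: Quinn, 10–9.
Zhou–Quinn: Zhou 12–7.
Only Zhou has no losses; Zhou is the Condorcet winner.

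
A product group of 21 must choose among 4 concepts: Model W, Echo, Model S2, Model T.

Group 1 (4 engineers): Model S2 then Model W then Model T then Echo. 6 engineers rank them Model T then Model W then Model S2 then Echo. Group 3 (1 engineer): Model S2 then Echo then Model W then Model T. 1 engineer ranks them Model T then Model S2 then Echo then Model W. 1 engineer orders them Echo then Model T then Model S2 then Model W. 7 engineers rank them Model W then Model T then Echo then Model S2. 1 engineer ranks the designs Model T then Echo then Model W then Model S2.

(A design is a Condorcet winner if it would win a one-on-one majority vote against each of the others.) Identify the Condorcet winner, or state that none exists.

Head-to-head results (21 engineers):
Model W vs Echo: Model W wins 17–4.
Model W–Model S2: Model W 14–7.
Model W vs Model T: Model W wins 12–9.
Echo vs Model S2: Model S2 wins 12–9.
Echo vs Model T: Model T, 19–2.
Model S2 vs Model T: Model T, 16–5.
Model W beats each of Echo, Model S2, Model T — Model W is the Condorcet winner.

Model W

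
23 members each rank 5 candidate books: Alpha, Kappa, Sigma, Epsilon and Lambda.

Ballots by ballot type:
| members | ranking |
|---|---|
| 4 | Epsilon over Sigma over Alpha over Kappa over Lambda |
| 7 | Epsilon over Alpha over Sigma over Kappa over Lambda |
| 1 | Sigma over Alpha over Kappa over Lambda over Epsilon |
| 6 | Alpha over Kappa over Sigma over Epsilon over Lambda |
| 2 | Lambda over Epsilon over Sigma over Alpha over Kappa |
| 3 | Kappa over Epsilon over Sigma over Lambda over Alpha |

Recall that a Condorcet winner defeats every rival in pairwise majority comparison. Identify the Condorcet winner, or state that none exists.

Epsilon

Pairwise majorities:
Alpha vs Kappa: Alpha wins 20–3.
Alpha vs Sigma: Alpha preferred on 7+6 = 13 ballots; Alpha wins 13–10.
Alpha vs Epsilon: Epsilon, 16–7.
Alpha–Lambda: Alpha 18–5.
Kappa vs Sigma: Kappa preferred on 6+3 = 9 ballots; Sigma wins 14–9.
Kappa vs Epsilon: Kappa preferred on 1+6+3 = 10 ballots; Epsilon wins 13–10.
Kappa vs Lambda: Kappa wins 21–2.
Sigma vs Epsilon: 7 to 16, Epsilon.
Sigma vs Lambda: 21 to 2, Sigma.
Epsilon vs Lambda: Epsilon wins 20–3.
Epsilon wins every pairwise contest, so Epsilon is the Condorcet winner.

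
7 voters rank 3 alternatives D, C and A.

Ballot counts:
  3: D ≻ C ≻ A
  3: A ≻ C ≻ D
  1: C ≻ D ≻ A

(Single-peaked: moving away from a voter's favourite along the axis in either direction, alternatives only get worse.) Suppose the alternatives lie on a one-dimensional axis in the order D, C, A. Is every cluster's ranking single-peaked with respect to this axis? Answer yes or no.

Axis positions: D=1, C=2, A=3.
Cluster 1 (peak D at position 1): ranking walks positions 1-2-3, expanding outward from the peak — single-peaked.
Cluster 2 (peak A at position 3): ranking walks positions 3-2-1, expanding outward from the peak — single-peaked.
Cluster 3 (peak C at position 2): ranking walks positions 2-1-3, expanding outward from the peak — single-peaked.
Every ranking is single-peaked on this axis.

yes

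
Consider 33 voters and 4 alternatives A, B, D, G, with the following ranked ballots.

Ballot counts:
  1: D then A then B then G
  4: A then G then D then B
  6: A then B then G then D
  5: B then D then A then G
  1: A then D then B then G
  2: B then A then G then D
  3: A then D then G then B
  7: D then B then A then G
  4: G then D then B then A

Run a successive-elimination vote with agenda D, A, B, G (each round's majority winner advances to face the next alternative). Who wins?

Round 1: D vs A — 17–16, D advances.
Round 2: D vs B — 20–13, D advances.
Round 3: D vs G — 17–16, D advances.
The agenda winner is D.

D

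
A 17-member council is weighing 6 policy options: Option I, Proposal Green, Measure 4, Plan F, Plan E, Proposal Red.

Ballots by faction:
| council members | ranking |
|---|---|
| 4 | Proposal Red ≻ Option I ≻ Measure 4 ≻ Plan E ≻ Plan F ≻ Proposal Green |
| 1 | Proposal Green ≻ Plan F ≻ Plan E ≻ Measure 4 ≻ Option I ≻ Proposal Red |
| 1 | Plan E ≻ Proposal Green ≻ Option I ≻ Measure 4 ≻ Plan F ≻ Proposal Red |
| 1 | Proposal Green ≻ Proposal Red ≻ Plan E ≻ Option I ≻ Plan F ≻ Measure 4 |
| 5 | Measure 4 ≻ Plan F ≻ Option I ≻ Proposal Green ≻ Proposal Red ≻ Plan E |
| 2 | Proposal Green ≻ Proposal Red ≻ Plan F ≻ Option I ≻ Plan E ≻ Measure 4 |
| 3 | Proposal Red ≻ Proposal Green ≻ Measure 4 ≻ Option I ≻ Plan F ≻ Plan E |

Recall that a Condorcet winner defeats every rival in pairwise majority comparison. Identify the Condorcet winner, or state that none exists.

Check each pair by majority over 17 ballots:
Option I vs Proposal Green: Option I is ranked higher on 4+5 = 9 ballots, Proposal Green on 8. Option I wins 9–8.
Option I vs Measure 4: Measure 4 wins 9–8.
Option I vs Plan F: Option I is ranked higher on 4+1+1+3 = 9 ballots, Plan F on 8. Option I wins 9–8.
Option I vs Plan E: 14 to 3, Option I.
Option I vs Proposal Red: 7 to 10, Proposal Red.
Proposal Green vs Measure 4: 8 to 9, Measure 4.
Proposal Green vs Plan F: Plan F, 9–8.
Proposal Green–Plan E: Proposal Green 12–5.
Proposal Green–Proposal Red: Proposal Green 10–7.
Measure 4 vs Plan F: Measure 4, 13–4.
Measure 4–Plan E: Measure 4 12–5.
Measure 4 vs Proposal Red: 7 to 10, Proposal Red.
Plan F vs Plan E: Plan F is ranked higher on 1+5+2+3 = 11 ballots, Plan E on 6. Plan F wins 11–6.
Plan F vs Proposal Red: Proposal Red wins 10–7.
Plan E vs Proposal Red: Plan E preferred on 1+1 = 2 ballots; Proposal Red wins 15–2.
Every option loses at least once (Option I loses to Measure 4; Proposal Green loses to Option I; Measure 4 loses to Proposal Red; Plan F loses to Option I; Plan E loses to Option I; Proposal Red loses to Proposal Green). The majority relation contains the cycle Option I > Proposal Green > Proposal Red > Option I, so there is no Condorcet winner.

none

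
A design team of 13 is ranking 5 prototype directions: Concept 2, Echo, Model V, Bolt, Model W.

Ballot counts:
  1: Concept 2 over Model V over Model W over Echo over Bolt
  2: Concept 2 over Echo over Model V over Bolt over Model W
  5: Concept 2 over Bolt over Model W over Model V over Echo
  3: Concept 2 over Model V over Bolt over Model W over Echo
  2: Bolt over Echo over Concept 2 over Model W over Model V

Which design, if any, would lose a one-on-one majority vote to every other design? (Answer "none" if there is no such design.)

Echo

Head-to-head results (13 engineers):
Concept 2–Echo: Concept 2 11–2.
Concept 2 vs Model V: Concept 2 wins 13–0.
Concept 2–Bolt: Concept 2 11–2.
Concept 2 vs Model W: 13 to 0, Concept 2.
Echo vs Model V: Echo preferred on 2+2 = 4 ballots; Model V wins 9–4.
Echo vs Bolt: 1+2 = 3 for Echo, 10 for Bolt — Bolt by 10–3.
Echo vs Model W: 2+2 = 4 for Echo, 9 for Model W — Model W by 9–4.
Model V vs Bolt: 6 to 7, Bolt.
Model V vs Model W: Model V preferred on 1+2+3 = 6 ballots; Model W wins 7–6.
Bolt–Model W: Bolt 12–1.
Echo loses to every other design — it is the Condorcet loser.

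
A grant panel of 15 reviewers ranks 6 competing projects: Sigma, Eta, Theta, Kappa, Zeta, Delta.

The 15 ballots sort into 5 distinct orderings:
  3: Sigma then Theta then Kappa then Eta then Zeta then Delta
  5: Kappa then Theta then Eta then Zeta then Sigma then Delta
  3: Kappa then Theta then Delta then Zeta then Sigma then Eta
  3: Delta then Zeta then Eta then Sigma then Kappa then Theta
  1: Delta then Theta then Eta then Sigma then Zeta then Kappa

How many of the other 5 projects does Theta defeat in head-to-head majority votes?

Theta against each rival (15 reviewers):
Theta vs Sigma: 9 to 6, Theta.
Theta vs Eta: Theta, 12–3.
Theta–Kappa: Kappa 11–4.
Theta vs Zeta: 3+5+3+1 = 12 for Theta, 3 for Zeta — Theta by 12–3.
Theta vs Delta: Theta is ranked higher on 3+5+3 = 11 ballots, Delta on 4. Theta wins 11–4.
Theta beats Sigma, Eta, Zeta, Delta; loses to Kappa — 4 pairwise wins.

4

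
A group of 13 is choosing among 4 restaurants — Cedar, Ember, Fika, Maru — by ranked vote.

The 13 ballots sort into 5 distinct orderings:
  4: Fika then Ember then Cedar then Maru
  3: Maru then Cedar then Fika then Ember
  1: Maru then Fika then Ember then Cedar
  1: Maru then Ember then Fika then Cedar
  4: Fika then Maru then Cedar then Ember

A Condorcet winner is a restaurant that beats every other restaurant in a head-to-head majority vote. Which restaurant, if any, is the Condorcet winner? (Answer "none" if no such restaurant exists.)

Check each pair by majority over 13 ballots:
Cedar vs Ember: Cedar is ranked higher on 3+4 = 7 ballots, Ember on 6. Cedar wins 7–6.
Cedar vs Fika: Cedar preferred on 3 ballots; Fika wins 10–3.
Cedar vs Maru: Cedar is ranked higher on 4 ballots, Maru on 9. Maru wins 9–4.
Ember vs Fika: 1 to 12, Fika.
Ember vs Maru: 4 for Ember, 9 for Maru — Maru by 9–4.
Fika vs Maru: Fika is ranked higher on 4+4 = 8 ballots, Maru on 5. Fika wins 8–5.
Only Fika has no losses; Fika is the Condorcet winner.

Fika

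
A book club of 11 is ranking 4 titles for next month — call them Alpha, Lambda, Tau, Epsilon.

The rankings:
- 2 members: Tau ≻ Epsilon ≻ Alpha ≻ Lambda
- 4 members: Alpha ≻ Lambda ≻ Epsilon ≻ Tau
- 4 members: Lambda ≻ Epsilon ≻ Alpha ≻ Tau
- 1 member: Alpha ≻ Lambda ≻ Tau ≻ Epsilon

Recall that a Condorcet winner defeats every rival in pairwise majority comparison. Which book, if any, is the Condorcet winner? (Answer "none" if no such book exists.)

Check each pair by majority over 11 ballots:
Alpha vs Lambda: Alpha, 7–4.
Alpha–Tau: Alpha 9–2.
Alpha–Epsilon: Epsilon 6–5.
Lambda–Tau: Lambda 9–2.
Lambda vs Epsilon: Lambda, 9–2.
Tau–Epsilon: Epsilon 8–3.
Every book loses at least once (Alpha loses to Epsilon; Lambda loses to Alpha; Tau loses to Alpha; Epsilon loses to Lambda). The majority relation contains the cycle Alpha beats Lambda beats Epsilon beats Alpha, so there is no Condorcet winner.

none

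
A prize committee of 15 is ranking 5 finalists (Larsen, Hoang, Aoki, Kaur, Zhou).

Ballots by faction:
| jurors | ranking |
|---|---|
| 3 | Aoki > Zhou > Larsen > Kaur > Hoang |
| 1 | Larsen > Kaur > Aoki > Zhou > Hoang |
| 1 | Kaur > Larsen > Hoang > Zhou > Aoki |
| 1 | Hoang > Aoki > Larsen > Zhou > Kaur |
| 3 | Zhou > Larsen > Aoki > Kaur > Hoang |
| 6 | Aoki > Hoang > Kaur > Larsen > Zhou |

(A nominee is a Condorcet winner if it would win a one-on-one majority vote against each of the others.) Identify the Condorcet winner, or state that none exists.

Pairwise majorities:
Larsen vs Hoang: Larsen, 8–7.
Larsen–Aoki: Aoki 10–5.
Larsen vs Kaur: Larsen is ranked higher on 3+1+1+3 = 8 ballots, Kaur on 7. Larsen wins 8–7.
Larsen vs Zhou: 1+1+1+6 = 9 for Larsen, 6 for Zhou — Larsen by 9–6.
Hoang vs Aoki: Hoang preferred on 1+1 = 2 ballots; Aoki wins 13–2.
Hoang vs Kaur: Hoang is ranked higher on 1+6 = 7 ballots, Kaur on 8. Kaur wins 8–7.
Hoang vs Zhou: 8 to 7, Hoang.
Aoki vs Kaur: 13 to 2, Aoki.
Aoki–Zhou: Aoki 11–4.
Kaur vs Zhou: Kaur preferred on 1+1+6 = 8 ballots; Kaur wins 8–7.
Aoki beats each of Larsen, Hoang, Kaur, Zhou — Aoki is the Condorcet winner.

Aoki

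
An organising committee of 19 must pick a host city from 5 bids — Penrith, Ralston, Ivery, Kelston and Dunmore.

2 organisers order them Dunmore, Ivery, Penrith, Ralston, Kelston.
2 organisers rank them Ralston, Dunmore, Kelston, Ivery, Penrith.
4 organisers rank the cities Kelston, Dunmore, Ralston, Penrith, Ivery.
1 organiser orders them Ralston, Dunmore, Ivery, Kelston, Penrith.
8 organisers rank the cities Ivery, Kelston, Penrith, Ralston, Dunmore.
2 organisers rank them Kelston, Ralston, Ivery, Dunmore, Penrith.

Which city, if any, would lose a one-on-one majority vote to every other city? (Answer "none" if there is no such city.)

Pairwise majorities:
Penrith vs Ralston: Penrith is ranked higher on 2+8 = 10 ballots, Ralston on 9. Penrith wins 10–9.
Penrith–Ivery: Ivery 15–4.
Penrith vs Kelston: Penrith preferred on 2 ballots; Kelston wins 17–2.
Penrith–Dunmore: Dunmore 11–8.
Ralston–Ivery: Ivery 10–9.
Ralston vs Kelston: 5 to 14, Kelston.
Ralston vs Dunmore: Ralston wins 13–6.
Ivery vs Kelston: Ivery, 11–8.
Ivery vs Dunmore: Ivery, 10–9.
Kelston vs Dunmore: 14 to 5, Kelston.
Each city has at least one pairwise win (Penrith beats Ralston; Ralston beats Dunmore; Ivery beats Penrith; Kelston beats Penrith; Dunmore beats Penrith) — no Condorcet loser.

none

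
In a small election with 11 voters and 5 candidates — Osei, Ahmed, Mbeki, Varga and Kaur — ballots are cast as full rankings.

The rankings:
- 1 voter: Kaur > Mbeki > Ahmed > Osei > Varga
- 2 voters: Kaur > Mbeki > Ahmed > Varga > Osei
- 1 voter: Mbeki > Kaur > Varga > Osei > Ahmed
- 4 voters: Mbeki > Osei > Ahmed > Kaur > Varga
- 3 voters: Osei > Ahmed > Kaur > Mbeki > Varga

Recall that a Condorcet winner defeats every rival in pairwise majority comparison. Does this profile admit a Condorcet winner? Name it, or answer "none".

none

Pairwise majorities:
Osei vs Ahmed: Osei wins 8–3.
Osei vs Mbeki: Mbeki, 8–3.
Osei vs Varga: Osei wins 8–3.
Osei–Kaur: Osei 7–4.
Ahmed vs Mbeki: Mbeki, 8–3.
Ahmed vs Varga: Ahmed, 10–1.
Ahmed–Kaur: Ahmed 7–4.
Mbeki vs Varga: Mbeki wins 11–0.
Mbeki vs Kaur: Kaur, 6–5.
Varga vs Kaur: Kaur wins 11–0.
Each candidate drops at least one matchup (Osei loses to Mbeki; Ahmed loses to Osei; Mbeki loses to Kaur; Varga loses to Osei; Kaur loses to Osei); the cycle Osei → Kaur → Mbeki → Osei rules out a Condorcet winner.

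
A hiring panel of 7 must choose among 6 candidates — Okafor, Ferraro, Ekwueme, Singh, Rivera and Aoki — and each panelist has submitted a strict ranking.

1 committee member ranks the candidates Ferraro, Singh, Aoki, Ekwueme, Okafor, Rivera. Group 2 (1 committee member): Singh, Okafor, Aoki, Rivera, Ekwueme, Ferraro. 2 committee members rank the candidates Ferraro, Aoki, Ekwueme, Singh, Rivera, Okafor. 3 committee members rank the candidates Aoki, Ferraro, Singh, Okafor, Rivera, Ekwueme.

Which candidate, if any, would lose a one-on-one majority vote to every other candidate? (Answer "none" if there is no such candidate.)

Ekwueme

Pairwise majorities:
Okafor vs Ferraro: Ferraro, 6–1.
Okafor vs Ekwueme: Okafor preferred on 1+3 = 4 ballots; Okafor wins 4–3.
Okafor vs Singh: Singh wins 7–0.
Okafor vs Rivera: Okafor is ranked higher on 1+1+3 = 5 ballots, Rivera on 2. Okafor wins 5–2.
Okafor–Aoki: Aoki 6–1.
Ferraro vs Ekwueme: Ferraro, 6–1.
Ferraro vs Singh: Ferraro is ranked higher on 1+2+3 = 6 ballots, Singh on 1. Ferraro wins 6–1.
Ferraro vs Rivera: Ferraro wins 6–1.
Ferraro–Aoki: Aoki 4–3.
Ekwueme vs Singh: 2 to 5, Singh.
Ekwueme–Rivera: Rivera 4–3.
Ekwueme vs Aoki: Ekwueme is ranked higher on 0 ballots, Aoki on 7. Aoki wins 7–0.
Singh–Rivera: Singh 7–0.
Singh vs Aoki: Aoki, 5–2.
Rivera vs Aoki: 0 to 7, Aoki.
Ekwueme loses to every other candidate — it is the Condorcet loser.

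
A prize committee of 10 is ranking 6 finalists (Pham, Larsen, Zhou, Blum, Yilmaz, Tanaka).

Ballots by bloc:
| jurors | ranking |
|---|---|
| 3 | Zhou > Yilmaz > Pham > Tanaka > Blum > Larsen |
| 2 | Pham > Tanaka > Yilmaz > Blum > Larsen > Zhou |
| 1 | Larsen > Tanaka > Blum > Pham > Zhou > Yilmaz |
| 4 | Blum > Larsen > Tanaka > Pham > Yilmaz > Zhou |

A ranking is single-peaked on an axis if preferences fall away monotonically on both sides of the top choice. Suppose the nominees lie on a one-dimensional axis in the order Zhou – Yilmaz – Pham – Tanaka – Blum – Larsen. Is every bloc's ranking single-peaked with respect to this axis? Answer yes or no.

no

Axis positions: Zhou=1, Yilmaz=2, Pham=3, Tanaka=4, Blum=5, Larsen=6.
Bloc 1 (peak Zhou at position 1): ranking walks positions 1-2-3-4-5-6, expanding outward from the peak — single-peaked.
Bloc 2 (peak Pham at position 3): ranking walks positions 3-4-2-5-6-1, expanding outward from the peak — single-peaked.
Bloc 3: ranking walks positions 6-4-5-3-1-2; Tanaka is ranked above Blum even though Blum lies between Tanaka and the peak Larsen on the axis — preferences dip and rise again. Not single-peaked.
Bloc 4 (peak Blum at position 5): ranking walks positions 5-6-4-3-2-1, expanding outward from the peak — single-peaked.
Bloc 3 violates single-peakedness, so the profile is not single-peaked on this axis.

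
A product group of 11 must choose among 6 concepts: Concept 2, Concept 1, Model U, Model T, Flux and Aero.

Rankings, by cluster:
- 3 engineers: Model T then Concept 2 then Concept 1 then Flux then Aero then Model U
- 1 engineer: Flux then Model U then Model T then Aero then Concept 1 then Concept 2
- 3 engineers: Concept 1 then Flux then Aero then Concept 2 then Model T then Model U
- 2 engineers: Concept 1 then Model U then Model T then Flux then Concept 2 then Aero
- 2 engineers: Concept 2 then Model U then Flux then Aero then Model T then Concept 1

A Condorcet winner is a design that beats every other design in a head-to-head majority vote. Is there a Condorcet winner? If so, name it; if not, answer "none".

none

Check each pair by majority over 11 ballots:
Concept 2 vs Concept 1: Concept 2 preferred on 3+2 = 5 ballots; Concept 1 wins 6–5.
Concept 2 vs Model U: Concept 2 wins 8–3.
Concept 2 vs Model T: 3+2 = 5 for Concept 2, 6 for Model T — Model T by 6–5.
Concept 2 vs Flux: Concept 2 preferred on 3+2 = 5 ballots; Flux wins 6–5.
Concept 2 vs Aero: 3+2+2 = 7 for Concept 2, 4 for Aero — Concept 2 by 7–4.
Concept 1 vs Model U: Concept 1 preferred on 3+3+2 = 8 ballots; Concept 1 wins 8–3.
Concept 1 vs Model T: Concept 1 preferred on 3+2 = 5 ballots; Model T wins 6–5.
Concept 1 vs Flux: 8 to 3, Concept 1.
Concept 1 vs Aero: Concept 1, 8–3.
Model U–Model T: Model T 6–5.
Model U vs Flux: Flux wins 7–4.
Model U–Aero: Aero 6–5.
Model T vs Flux: 3+2 = 5 for Model T, 6 for Flux — Flux by 6–5.
Model T vs Aero: 6 to 5, Model T.
Flux–Aero: Flux 11–0.
Each design drops at least one matchup (Concept 2 loses to Concept 1; Concept 1 loses to Model T; Model U loses to Concept 2; Model T loses to Flux; Flux loses to Concept 1; Aero loses to Concept 2); the cycle Concept 1 > Flux > Model T > Concept 1 rules out a Condorcet winner.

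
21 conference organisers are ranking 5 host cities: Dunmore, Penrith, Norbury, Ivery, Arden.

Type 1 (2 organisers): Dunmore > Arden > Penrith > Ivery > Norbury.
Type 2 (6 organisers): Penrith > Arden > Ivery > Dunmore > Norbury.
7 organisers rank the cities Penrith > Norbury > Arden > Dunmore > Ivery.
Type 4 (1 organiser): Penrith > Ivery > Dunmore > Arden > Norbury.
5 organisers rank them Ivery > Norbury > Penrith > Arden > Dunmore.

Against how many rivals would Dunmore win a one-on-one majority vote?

Dunmore against each rival (21 organisers):
Dunmore vs Penrith: Penrith wins 19–2.
Dunmore vs Norbury: Dunmore preferred on 2+6+1 = 9 ballots; Norbury wins 12–9.
Dunmore vs Ivery: 2+7 = 9 for Dunmore, 12 for Ivery — Ivery by 12–9.
Dunmore–Arden: Arden 18–3.
Dunmore beats no one; loses to Penrith, Norbury, Ivery, Arden — 0 pairwise wins.

0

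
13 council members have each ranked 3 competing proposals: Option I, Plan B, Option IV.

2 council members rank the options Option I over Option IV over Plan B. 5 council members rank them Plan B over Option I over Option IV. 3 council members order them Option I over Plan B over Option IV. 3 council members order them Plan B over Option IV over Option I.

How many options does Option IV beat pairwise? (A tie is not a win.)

0

Option IV against each rival (13 council members):
Option IV vs Option I: Option I wins 10–3.
Option IV vs Plan B: Plan B wins 11–2.
Option IV beats no one; loses to Option I, Plan B — 0 pairwise wins.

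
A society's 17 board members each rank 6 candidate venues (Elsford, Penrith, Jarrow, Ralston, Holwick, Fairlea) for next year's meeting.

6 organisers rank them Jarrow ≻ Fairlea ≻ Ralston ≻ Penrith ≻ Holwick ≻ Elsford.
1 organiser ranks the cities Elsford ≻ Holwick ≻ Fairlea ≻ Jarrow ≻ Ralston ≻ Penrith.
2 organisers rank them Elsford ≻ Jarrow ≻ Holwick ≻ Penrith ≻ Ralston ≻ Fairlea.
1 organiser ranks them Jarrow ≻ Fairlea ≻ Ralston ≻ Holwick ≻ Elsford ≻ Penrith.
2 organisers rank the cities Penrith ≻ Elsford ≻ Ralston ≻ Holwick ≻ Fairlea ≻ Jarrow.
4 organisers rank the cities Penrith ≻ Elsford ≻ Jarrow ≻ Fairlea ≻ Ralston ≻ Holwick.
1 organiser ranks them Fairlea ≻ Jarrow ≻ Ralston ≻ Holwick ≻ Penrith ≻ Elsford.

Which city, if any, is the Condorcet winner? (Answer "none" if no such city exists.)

none

Pairwise majorities:
Elsford vs Penrith: Elsford preferred on 1+2+1 = 4 ballots; Penrith wins 13–4.
Elsford vs Jarrow: Elsford preferred on 1+2+2+4 = 9 ballots; Elsford wins 9–8.
Elsford–Ralston: Elsford 9–8.
Elsford vs Holwick: Elsford preferred on 1+2+2+4 = 9 ballots; Elsford wins 9–8.
Elsford vs Fairlea: Elsford wins 9–8.
Penrith vs Jarrow: Penrith preferred on 2+4 = 6 ballots; Jarrow wins 11–6.
Penrith vs Ralston: Ralston wins 9–8.
Penrith vs Holwick: 12 to 5, Penrith.
Penrith vs Fairlea: 2+2+4 = 8 for Penrith, 9 for Fairlea — Fairlea by 9–8.
Jarrow vs Ralston: Jarrow, 15–2.
Jarrow vs Holwick: Jarrow wins 14–3.
Jarrow vs Fairlea: Jarrow, 13–4.
Ralston vs Holwick: Ralston is ranked higher on 6+1+2+4+1 = 14 ballots, Holwick on 3. Ralston wins 14–3.
Ralston vs Fairlea: 2+2 = 4 for Ralston, 13 for Fairlea — Fairlea by 13–4.
Holwick vs Fairlea: 1+2+2 = 5 for Holwick, 12 for Fairlea — Fairlea by 12–5.
Each city drops at least one matchup (Elsford loses to Penrith; Penrith loses to Jarrow; Jarrow loses to Elsford; Ralston loses to Elsford; Holwick loses to Elsford; Fairlea loses to Elsford); the cycle Elsford > Jarrow > Penrith > Elsford rules out a Condorcet winner.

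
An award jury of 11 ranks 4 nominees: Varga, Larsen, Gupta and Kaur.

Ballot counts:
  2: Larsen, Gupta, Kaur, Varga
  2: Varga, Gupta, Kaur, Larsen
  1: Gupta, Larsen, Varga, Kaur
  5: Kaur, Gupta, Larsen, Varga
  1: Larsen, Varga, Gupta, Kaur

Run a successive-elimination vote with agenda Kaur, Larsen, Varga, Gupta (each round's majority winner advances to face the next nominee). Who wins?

Gupta

Round 1: Kaur vs Larsen — 7–4, Kaur advances.
Round 2: Kaur vs Varga — 7–4, Kaur advances.
Round 3: Kaur vs Gupta — 5–6, Gupta advances.
Gupta survives the agenda.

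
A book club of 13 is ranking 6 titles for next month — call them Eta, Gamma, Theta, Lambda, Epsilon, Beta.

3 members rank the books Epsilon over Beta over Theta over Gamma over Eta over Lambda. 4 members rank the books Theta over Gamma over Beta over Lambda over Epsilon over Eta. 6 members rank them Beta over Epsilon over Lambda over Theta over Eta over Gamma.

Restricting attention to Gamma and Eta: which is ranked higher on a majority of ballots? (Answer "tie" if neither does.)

Ballots ranking Gamma above Eta: 3 + 4 = 7.
Ballots ranking Eta above Gamma: 13 − 7 = 6.
Gamma wins the head-to-head 7–6.

Gamma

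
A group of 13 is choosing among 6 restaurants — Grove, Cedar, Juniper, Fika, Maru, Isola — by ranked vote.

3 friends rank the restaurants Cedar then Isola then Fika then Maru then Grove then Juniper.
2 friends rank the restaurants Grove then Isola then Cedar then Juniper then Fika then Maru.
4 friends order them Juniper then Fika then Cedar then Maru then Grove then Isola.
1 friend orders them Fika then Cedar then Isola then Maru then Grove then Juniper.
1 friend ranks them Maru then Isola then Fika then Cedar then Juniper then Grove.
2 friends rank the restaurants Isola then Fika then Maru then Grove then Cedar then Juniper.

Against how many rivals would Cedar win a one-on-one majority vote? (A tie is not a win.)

4

Cedar against each rival (13 friends):
Cedar vs Grove: 9 to 4, Cedar.
Cedar–Juniper: Cedar 9–4.
Cedar vs Fika: Fika, 8–5.
Cedar vs Maru: 3+2+4+1 = 10 for Cedar, 3 for Maru — Cedar by 10–3.
Cedar vs Isola: Cedar preferred on 3+4+1 = 8 ballots; Cedar wins 8–5.
Cedar beats Grove, Juniper, Maru, Isola; loses to Fika — 4 pairwise wins.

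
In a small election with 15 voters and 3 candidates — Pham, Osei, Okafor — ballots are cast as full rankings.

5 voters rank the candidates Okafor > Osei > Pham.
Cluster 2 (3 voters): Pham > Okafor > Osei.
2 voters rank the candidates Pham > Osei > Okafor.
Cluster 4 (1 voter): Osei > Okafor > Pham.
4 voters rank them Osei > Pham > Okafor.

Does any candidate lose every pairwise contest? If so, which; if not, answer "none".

none

Pairwise majorities:
Pham–Osei: Osei 10–5.
Pham vs Okafor: Pham is ranked higher on 3+2+4 = 9 ballots, Okafor on 6. Pham wins 9–6.
Osei vs Okafor: 2+1+4 = 7 for Osei, 8 for Okafor — Okafor by 8–7.
Every candidate wins at least one matchup (Pham beats Okafor; Osei beats Pham; Okafor beats Osei), so there is no Condorcet loser.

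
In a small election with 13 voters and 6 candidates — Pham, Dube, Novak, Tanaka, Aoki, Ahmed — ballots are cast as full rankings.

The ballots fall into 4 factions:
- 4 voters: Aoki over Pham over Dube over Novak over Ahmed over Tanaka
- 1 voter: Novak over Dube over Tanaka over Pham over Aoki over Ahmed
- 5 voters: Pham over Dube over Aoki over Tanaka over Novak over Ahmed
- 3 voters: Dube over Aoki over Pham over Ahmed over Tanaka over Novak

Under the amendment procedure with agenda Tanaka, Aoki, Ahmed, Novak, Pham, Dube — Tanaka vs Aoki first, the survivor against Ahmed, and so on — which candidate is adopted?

Round 1: Tanaka vs Aoki — 1–12, Aoki advances.
Round 2: Aoki vs Ahmed — 13–0, Aoki advances.
Round 3: Aoki vs Novak — 12–1, Aoki advances.
Round 4: Aoki vs Pham — 7–6, Aoki advances.
Round 5: Aoki vs Dube — 4–9, Dube advances.
Dube survives the agenda.

Dube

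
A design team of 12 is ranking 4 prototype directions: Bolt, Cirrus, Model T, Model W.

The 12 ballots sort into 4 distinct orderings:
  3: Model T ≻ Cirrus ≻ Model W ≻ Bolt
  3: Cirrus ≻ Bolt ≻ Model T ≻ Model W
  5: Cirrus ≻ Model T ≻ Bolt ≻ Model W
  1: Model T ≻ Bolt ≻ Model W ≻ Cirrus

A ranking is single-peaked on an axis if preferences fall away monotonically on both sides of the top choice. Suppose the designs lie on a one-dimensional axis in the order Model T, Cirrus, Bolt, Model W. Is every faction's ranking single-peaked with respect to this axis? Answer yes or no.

no

Axis positions: Model T=1, Cirrus=2, Bolt=3, Model W=4.
Faction 1: ranking walks positions 1-2-4-3; Model W is ranked above Bolt even though Bolt lies between Model W and the peak Model T on the axis — preferences dip and rise again. Not single-peaked.
Faction 2 (peak Cirrus at position 2): ranking walks positions 2-3-1-4, expanding outward from the peak — single-peaked.
Faction 3 (peak Cirrus at position 2): ranking walks positions 2-1-3-4, expanding outward from the peak — single-peaked.
Faction 4: ranking walks positions 1-3-4-2; Bolt is ranked above Cirrus even though Cirrus lies between Bolt and the peak Model T on the axis — preferences dip and rise again. Not single-peaked.
Faction 1 violates single-peakedness, so the profile is not single-peaked on this axis.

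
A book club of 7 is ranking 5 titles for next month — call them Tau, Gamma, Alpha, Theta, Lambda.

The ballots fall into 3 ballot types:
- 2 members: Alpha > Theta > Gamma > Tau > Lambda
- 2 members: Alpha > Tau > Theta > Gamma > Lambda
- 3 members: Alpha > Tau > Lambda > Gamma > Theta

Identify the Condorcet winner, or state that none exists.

Pairwise majorities:
Tau vs Gamma: Tau is ranked higher on 2+3 = 5 ballots, Gamma on 2. Tau wins 5–2.
Tau vs Alpha: Tau preferred on 0 ballots; Alpha wins 7–0.
Tau vs Theta: Tau preferred on 2+3 = 5 ballots; Tau wins 5–2.
Tau vs Lambda: 2+2+3 = 7 for Tau, 0 for Lambda — Tau by 7–0.
Gamma vs Alpha: Gamma preferred on 0 ballots; Alpha wins 7–0.
Gamma vs Theta: Gamma is ranked higher on 3 ballots, Theta on 4. Theta wins 4–3.
Gamma vs Lambda: 2+2 = 4 for Gamma, 3 for Lambda — Gamma by 4–3.
Alpha vs Theta: Alpha is ranked higher on 2+2+3 = 7 ballots, Theta on 0. Alpha wins 7–0.
Alpha vs Lambda: Alpha preferred on 2+2+3 = 7 ballots; Alpha wins 7–0.
Theta vs Lambda: Theta preferred on 2+2 = 4 ballots; Theta wins 4–3.
Alpha wins every pairwise contest, so Alpha is the Condorcet winner.

Alpha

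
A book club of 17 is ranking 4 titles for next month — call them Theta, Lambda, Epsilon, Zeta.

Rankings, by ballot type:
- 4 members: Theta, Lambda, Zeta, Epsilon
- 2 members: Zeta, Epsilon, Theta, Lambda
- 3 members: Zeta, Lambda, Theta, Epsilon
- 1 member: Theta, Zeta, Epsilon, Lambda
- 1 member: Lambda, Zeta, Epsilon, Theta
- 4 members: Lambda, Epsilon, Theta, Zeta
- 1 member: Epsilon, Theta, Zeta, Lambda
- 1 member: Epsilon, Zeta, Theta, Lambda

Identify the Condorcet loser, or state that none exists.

Pairwise majorities:
Theta vs Lambda: Theta preferred on 4+2+1+1+1 = 9 ballots; Theta wins 9–8.
Theta vs Epsilon: 8 to 9, Epsilon.
Theta vs Zeta: Theta preferred on 4+1+4+1 = 10 ballots; Theta wins 10–7.
Lambda–Epsilon: Lambda 12–5.
Lambda vs Zeta: 9 to 8, Lambda.
Epsilon vs Zeta: Epsilon is ranked higher on 4+1+1 = 6 ballots, Zeta on 11. Zeta wins 11–6.
No book is winless: Theta beats Lambda; Lambda beats Epsilon; Epsilon beats Theta; Zeta beats Epsilon. There is no Condorcet loser.

none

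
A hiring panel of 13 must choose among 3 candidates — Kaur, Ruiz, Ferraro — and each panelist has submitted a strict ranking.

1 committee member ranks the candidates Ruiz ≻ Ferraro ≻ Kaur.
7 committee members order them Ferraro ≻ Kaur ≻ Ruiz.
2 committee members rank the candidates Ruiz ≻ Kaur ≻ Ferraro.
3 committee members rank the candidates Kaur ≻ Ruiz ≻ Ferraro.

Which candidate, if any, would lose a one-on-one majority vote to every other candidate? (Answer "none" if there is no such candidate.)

Pairwise majorities:
Kaur vs Ruiz: Kaur wins 10–3.
Kaur vs Ferraro: Kaur is ranked higher on 2+3 = 5 ballots, Ferraro on 8. Ferraro wins 8–5.
Ruiz vs Ferraro: 6 to 7, Ferraro.
Ruiz is beaten in every head-to-head and is the Condorcet loser.

Ruiz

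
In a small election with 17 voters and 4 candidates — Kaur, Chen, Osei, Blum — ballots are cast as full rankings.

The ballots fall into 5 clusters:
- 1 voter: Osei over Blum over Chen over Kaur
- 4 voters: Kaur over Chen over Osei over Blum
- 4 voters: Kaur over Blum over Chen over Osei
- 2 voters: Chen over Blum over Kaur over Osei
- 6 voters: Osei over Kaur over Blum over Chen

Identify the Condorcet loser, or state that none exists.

none

Head-to-head results (17 voters):
Kaur–Chen: Kaur 14–3.
Kaur vs Osei: Kaur wins 10–7.
Kaur vs Blum: 14 to 3, Kaur.
Chen vs Osei: 10 to 7, Chen.
Chen vs Blum: Blum, 11–6.
Osei–Blum: Osei 11–6.
Every candidate wins at least one matchup (Kaur beats Chen; Chen beats Osei; Osei beats Blum; Blum beats Chen), so there is no Condorcet loser.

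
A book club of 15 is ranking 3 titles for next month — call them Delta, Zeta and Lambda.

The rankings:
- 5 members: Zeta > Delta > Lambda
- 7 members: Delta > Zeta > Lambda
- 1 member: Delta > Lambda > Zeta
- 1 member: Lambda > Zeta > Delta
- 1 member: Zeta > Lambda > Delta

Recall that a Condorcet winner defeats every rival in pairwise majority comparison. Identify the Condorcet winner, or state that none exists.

Head-to-head results (15 members):
Delta vs Zeta: Delta, 8–7.
Delta vs Lambda: Delta wins 13–2.
Zeta vs Lambda: Zeta, 13–2.
Delta beats each of Zeta, Lambda — Delta is the Condorcet winner.

Delta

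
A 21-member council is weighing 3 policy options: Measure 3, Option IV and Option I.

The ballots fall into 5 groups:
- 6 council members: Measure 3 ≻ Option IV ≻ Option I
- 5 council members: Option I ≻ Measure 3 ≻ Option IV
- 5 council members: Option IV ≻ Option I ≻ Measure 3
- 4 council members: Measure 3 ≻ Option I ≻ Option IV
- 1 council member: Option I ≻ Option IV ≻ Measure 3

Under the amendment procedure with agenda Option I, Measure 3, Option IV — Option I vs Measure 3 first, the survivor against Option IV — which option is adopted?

Round 1: Option I vs Measure 3 — 11–10, Option I advances.
Round 2: Option I vs Option IV — 10–11, Option IV advances.
The agenda winner is Option IV.

Option IV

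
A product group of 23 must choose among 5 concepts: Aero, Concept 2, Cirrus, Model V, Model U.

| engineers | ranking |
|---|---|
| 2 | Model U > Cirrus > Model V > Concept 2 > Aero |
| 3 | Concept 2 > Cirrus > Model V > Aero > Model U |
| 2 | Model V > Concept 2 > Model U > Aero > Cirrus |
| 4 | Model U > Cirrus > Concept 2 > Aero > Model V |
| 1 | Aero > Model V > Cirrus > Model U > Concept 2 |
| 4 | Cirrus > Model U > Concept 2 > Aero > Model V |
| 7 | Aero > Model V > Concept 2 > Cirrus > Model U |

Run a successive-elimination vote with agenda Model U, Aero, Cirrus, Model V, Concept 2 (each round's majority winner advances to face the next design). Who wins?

Round 1: Model U vs Aero — 12–11, Model U advances.
Round 2: Model U vs Cirrus — 8–15, Cirrus advances.
Round 3: Cirrus vs Model V — 13–10, Cirrus advances.
Round 4: Cirrus vs Concept 2 — 11–12, Concept 2 advances.
The agenda winner is Concept 2.

Concept 2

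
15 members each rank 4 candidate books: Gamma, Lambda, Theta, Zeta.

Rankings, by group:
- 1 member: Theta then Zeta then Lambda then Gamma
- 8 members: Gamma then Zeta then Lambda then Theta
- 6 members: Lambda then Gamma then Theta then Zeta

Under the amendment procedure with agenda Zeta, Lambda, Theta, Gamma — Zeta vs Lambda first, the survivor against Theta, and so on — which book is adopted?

Gamma

Round 1: Zeta vs Lambda — 9–6, Zeta advances.
Round 2: Zeta vs Theta — 8–7, Zeta advances.
Round 3: Zeta vs Gamma — 1–14, Gamma advances.
The agenda winner is Gamma.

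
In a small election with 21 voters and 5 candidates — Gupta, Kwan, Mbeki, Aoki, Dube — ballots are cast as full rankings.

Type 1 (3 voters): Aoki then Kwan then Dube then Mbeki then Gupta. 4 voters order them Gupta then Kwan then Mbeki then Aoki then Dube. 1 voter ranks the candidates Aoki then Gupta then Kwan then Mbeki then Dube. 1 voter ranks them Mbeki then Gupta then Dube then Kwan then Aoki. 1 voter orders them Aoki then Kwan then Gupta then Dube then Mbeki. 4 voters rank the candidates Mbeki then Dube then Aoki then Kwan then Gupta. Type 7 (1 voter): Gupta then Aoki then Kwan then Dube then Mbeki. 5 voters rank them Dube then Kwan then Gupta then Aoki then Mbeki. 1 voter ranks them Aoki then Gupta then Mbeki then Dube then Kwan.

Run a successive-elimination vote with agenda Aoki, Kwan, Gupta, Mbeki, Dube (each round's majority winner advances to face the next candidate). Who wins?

Round 1: Aoki vs Kwan — 11–10, Aoki advances.
Round 2: Aoki vs Gupta — 10–11, Gupta advances.
Round 3: Gupta vs Mbeki — 13–8, Gupta advances.
Round 4: Gupta vs Dube — 9–12, Dube advances.
Dube survives the agenda.

Dube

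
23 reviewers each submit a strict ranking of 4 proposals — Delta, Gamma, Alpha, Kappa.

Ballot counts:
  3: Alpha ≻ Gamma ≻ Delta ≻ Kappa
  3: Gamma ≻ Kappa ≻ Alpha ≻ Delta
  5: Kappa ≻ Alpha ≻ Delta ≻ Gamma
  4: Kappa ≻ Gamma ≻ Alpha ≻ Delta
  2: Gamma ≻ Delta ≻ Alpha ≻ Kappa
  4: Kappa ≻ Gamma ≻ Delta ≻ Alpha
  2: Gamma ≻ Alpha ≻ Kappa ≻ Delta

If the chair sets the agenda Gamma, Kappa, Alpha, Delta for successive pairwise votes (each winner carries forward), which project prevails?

Round 1: Gamma vs Kappa — 10–13, Kappa advances.
Round 2: Kappa vs Alpha — 16–7, Kappa advances.
Round 3: Kappa vs Delta — 18–5, Kappa advances.
Kappa survives the agenda.

Kappa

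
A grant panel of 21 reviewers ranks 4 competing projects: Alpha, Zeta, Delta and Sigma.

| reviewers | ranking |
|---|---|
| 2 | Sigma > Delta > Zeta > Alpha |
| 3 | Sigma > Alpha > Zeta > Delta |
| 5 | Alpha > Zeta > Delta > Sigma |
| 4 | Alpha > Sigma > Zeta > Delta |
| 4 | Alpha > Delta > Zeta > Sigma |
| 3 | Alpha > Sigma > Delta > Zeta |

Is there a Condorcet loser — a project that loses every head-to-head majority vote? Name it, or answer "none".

Pairwise majorities:
Alpha vs Zeta: Alpha, 19–2.
Alpha vs Delta: Alpha preferred on 3+5+4+4+3 = 19 ballots; Alpha wins 19–2.
Alpha vs Sigma: 16 to 5, Alpha.
Zeta vs Delta: Zeta, 12–9.
Zeta vs Sigma: Sigma wins 12–9.
Delta vs Sigma: 5+4 = 9 for Delta, 12 for Sigma — Sigma by 12–9.
Only Delta has no wins; Delta is the Condorcet loser.

Delta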